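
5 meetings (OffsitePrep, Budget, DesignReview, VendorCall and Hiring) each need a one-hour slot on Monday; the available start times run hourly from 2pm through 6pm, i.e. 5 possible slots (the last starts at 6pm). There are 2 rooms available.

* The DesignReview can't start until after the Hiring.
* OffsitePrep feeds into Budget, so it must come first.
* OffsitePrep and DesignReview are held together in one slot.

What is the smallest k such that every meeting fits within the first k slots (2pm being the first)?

3

The precedence chain requires at least 3 distinct slots.
With at most 2 per slot and 5 meetings, at least 3 slots are needed.
3 works (last occupied slot: 4pm): for example Hiring -> 2pm, Budget -> 4pm, OffsitePrep -> 3pm, VendorCall -> 2pm, DesignReview -> 3pm.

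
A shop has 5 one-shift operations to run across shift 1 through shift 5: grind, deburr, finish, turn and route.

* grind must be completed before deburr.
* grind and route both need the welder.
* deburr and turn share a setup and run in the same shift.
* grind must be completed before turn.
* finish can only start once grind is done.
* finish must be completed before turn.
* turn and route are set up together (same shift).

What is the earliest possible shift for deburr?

shift 3

Deburr must be in the same shift as turn, which can't be before shift 3, so deburr is at least shift 3.
deburr at shift 3 is achievable: turn in shift 3; finish in shift 2; grind in shift 1; route in shift 3; deburr in shift 3.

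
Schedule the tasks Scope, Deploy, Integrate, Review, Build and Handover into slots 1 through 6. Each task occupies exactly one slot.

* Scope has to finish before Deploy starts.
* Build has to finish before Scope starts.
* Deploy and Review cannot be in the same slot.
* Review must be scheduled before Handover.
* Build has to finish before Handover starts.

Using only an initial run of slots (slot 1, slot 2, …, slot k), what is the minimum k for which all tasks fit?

3 slots

The precedence chain requires at least 3 distinct slots.
3 works (last occupied slot: 3): for example Deploy -> 3, Review -> 1, Integrate -> 1, Handover -> 2, Build -> 1, Scope -> 2.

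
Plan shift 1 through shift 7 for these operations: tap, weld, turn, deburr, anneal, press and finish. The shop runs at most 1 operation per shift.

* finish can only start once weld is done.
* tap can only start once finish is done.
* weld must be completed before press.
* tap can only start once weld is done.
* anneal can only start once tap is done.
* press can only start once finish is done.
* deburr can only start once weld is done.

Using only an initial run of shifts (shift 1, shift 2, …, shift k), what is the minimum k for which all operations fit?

The precedence chain requires at least 4 distinct shifts.
With at most 1 per shift and 7 operations, at least 7 shifts are needed.
7 works (last occupied shift: shift 7): for example anneal=shift 6, weld=shift 1, finish=shift 2, tap=shift 3, turn=shift 7, press=shift 4, deburr=shift 5.

7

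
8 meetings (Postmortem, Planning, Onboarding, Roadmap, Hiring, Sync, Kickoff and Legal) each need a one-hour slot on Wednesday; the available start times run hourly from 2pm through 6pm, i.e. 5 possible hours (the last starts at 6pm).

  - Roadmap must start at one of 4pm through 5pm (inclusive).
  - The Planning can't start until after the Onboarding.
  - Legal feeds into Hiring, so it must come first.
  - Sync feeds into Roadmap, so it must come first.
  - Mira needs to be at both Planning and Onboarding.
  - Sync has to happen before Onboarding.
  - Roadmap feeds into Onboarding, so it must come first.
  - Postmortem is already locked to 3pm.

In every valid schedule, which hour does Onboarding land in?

Precedence pushes Onboarding to at least 5pm; downstream work caps Onboarding at 5pm.
So Onboarding is pinned to 5pm.

5pm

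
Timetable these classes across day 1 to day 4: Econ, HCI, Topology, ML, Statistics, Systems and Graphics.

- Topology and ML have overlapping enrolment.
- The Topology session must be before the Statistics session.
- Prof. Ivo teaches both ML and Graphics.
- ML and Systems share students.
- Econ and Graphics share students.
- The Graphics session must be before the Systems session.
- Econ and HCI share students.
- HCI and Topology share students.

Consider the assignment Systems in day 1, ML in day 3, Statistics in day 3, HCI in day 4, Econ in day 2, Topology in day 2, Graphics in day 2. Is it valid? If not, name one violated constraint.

No — it violates: The Graphics session must be before the Systems session

The Graphics session must be before the Systems session — violated.
Topology and ML have overlapping enrolment — holds.
Econ and HCI share students — holds.
The Topology session must be before the Statistics session — holds.
Prof. Ivo teaches both ML and Graphics — holds.
HCI and Topology share students — holds.
Econ and Graphics share students — violated.
ML and Systems share students — holds.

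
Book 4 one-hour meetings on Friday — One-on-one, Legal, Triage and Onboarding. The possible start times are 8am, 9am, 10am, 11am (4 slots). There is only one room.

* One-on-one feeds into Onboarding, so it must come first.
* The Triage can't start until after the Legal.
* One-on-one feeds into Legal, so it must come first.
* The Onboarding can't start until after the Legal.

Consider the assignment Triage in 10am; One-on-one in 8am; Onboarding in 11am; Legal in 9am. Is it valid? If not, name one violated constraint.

One-on-one feeds into Onboarding, so it must come first — holds.
The Triage can't start until after the Legal — holds.
One-on-one feeds into Legal, so it must come first — holds.
There is only one room — holds.
The Onboarding can't start until after the Legal — holds.

Valid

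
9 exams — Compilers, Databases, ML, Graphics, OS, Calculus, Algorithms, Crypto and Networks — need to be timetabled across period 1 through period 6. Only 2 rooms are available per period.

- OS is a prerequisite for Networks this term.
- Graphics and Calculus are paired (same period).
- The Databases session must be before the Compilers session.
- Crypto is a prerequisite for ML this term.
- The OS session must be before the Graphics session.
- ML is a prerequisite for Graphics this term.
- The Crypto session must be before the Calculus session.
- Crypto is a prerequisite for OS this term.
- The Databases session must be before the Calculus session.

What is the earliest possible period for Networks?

Precedence pushes Networks to at least period 3.
Networks at period 3 is achievable: OS=period 2; Crypto=period 1; Algorithms=period 5; Databases=period 1; Compilers=period 3; Graphics=period 4; Calculus=period 4; Networks=period 3; ML=period 2.

period 3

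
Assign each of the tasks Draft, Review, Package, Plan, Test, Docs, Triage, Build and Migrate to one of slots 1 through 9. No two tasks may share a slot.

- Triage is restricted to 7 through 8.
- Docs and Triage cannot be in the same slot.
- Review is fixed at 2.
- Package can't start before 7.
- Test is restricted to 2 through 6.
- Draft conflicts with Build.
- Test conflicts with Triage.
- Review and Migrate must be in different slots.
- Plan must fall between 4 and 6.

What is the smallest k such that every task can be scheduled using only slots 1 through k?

With at most 1 per slot and 9 tasks, at least 9 slots are needed.
Package can't be placed before 7, so the schedule must run through at least slot 7.
9 works (last occupied slot: 9): for example Plan=4, Review=2, Test=3, Package=8, Build=6, Triage=7, Migrate=9, Docs=5, Draft=1.

9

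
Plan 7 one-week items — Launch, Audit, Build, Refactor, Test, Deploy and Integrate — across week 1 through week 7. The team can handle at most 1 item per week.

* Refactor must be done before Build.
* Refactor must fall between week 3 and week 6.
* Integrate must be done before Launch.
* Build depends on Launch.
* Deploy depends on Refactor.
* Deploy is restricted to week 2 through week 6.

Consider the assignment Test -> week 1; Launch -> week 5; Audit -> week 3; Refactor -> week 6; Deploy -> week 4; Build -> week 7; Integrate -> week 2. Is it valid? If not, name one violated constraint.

No — it violates: Deploy depends on Refactor

Build depends on Launch — holds.
Deploy is restricted to week 2 through week 6 — holds.
The team can handle at most 1 item per week — holds.
Deploy depends on Refactor — violated.
Integrate must be done before Launch — holds.
Refactor must fall between week 3 and week 6 — holds.
Refactor must be done before Build — holds.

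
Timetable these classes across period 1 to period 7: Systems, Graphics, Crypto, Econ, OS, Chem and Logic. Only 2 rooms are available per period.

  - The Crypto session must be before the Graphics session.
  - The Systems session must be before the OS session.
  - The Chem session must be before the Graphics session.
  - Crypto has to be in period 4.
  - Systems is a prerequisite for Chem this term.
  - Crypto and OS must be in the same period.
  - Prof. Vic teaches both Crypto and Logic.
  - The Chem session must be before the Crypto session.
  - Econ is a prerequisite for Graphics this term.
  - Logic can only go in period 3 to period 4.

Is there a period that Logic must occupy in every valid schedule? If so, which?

Logic's window is period 3–period 4.
Crypto is fixed at period 4, and Logic can't share a period with Crypto.
So Logic must be period 3.

period 3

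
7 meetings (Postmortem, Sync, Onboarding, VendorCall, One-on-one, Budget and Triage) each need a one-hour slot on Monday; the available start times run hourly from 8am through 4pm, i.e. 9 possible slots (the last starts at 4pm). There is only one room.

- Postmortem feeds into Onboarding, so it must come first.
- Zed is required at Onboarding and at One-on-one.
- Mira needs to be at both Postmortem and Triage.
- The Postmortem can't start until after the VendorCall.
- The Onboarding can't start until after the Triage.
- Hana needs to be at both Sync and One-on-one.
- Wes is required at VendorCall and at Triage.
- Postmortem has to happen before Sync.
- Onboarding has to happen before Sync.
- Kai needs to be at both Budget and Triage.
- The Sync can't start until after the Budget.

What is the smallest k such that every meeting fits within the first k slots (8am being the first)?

7 slots

The precedence chain requires at least 4 distinct slots.
With at most 1 per slot and 7 meetings, at least 7 slots are needed.
7 works (last occupied slot: 2pm): for example Triage in 10am, Onboarding in 11am, VendorCall in 8am, Sync in 1pm, Budget in 12pm, One-on-one in 2pm, Postmortem in 9am.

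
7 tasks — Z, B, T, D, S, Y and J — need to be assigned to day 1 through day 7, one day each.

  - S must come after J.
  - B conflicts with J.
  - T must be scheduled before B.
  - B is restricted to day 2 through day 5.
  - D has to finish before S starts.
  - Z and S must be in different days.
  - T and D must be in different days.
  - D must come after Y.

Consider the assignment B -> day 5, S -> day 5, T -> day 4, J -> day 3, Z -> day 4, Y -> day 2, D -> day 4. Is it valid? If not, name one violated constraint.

D must come after Y — holds.
T and D must be in different days — violated.
B conflicts with J — holds.
S must come after J — holds.
B is restricted to day 2 through day 5 — holds.
T must be scheduled before B — holds.
Z and S must be in different days — holds.
D has to finish before S starts — holds.

No — it violates: T and D must be in different days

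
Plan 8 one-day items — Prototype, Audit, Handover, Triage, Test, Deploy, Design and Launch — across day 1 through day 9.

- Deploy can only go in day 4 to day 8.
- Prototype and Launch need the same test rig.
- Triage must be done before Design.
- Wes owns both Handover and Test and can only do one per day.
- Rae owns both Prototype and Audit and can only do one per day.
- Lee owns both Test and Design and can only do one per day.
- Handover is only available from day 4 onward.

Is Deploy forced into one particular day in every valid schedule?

Deploy can be day 4 (e.g. Triage -> day 1; Prototype -> day 1; Audit -> day 2; Handover -> day 4; Test -> day 1; Design -> day 2; Launch -> day 2; Deploy -> day 4) or day 5 (e.g. Prototype=day 1, Test=day 1, Design=day 2, Launch=day 2, Deploy=day 5, Audit=day 2, Handover=day 4, Triage=day 1).

No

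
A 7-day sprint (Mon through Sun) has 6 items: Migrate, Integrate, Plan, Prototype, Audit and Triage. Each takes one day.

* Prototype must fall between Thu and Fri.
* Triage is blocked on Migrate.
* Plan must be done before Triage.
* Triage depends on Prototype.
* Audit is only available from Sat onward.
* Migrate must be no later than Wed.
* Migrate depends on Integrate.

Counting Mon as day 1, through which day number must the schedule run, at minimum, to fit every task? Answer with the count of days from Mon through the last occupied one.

The precedence chain requires at least 3 distinct days.
Audit can't be placed before Sat — that is day 6 counting from Mon — so the schedule must run through at least 6 days.
6 works (last occupied day: Sat): for example Triage=Fri, Integrate=Mon, Prototype=Thu, Audit=Sat, Plan=Mon, Migrate=Tue.

6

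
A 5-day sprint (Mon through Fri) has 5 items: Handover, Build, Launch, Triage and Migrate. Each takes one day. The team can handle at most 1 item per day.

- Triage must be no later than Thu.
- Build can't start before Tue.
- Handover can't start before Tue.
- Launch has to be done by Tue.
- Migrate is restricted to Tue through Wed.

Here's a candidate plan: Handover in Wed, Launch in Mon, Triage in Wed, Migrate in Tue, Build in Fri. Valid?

No — it violates: The team can handle at most 1 item per day

Launch has to be done by Tue — holds.
The team can handle at most 1 item per day — violated.
Handover can't start before Tue — holds.
Triage must be no later than Thu — holds.
Migrate is restricted to Tue through Wed — holds.
Build can't start before Tue — holds.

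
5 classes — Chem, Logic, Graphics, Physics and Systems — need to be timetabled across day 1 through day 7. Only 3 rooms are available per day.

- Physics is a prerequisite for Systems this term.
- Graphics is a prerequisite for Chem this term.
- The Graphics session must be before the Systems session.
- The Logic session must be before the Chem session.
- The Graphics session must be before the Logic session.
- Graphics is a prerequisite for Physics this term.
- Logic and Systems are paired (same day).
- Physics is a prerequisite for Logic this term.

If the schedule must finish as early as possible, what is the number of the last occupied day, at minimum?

4

The precedence chain requires at least 4 distinct days.
With at most 3 per day and 5 classes, at least 2 days are needed.
4 works (last occupied day: day 4): for example Graphics -> day 1; Logic -> day 3; Systems -> day 3; Physics -> day 2; Chem -> day 4.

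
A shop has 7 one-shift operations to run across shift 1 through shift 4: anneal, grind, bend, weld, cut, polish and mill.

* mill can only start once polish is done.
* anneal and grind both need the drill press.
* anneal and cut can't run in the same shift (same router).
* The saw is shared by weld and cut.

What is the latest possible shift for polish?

Downstream work caps polish at shift 3.
polish at shift 3 is achievable: polish=shift 3; cut=shift 2; anneal=shift 1; mill=shift 4; grind=shift 2; bend=shift 1; weld=shift 1.

shift 3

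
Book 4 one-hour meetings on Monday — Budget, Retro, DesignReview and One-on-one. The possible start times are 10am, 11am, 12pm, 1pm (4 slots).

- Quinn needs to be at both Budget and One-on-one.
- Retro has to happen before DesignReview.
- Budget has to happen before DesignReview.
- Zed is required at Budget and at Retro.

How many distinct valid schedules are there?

Splitting on Budget: it can be 10am (9), 11am (9), 12pm (6). Listing each branch's schedules as (Retro, DesignReview, One-on-one):
Budget=10am: (11am,12pm,11am) (11am,12pm,12pm) (11am,12pm,1pm) (11am,1pm,11am) (11am,1pm,12pm) (11am,1pm,1pm) (12pm,1pm,11am) (12pm,1pm,12pm) (12pm,1pm,1pm) — 9.
Budget=11am: (10am,12pm,10am) (10am,12pm,12pm) (10am,12pm,1pm) (10am,1pm,10am) (10am,1pm,12pm) (10am,1pm,1pm) (12pm,1pm,10am) (12pm,1pm,12pm) (12pm,1pm,1pm) — 9.
Budget=12pm: (10am,1pm,10am) (10am,1pm,11am) (10am,1pm,1pm) (11am,1pm,10am) (11am,1pm,11am) (11am,1pm,1pm) — 6.
Summing: 9 + 9 + 6 = 24.

24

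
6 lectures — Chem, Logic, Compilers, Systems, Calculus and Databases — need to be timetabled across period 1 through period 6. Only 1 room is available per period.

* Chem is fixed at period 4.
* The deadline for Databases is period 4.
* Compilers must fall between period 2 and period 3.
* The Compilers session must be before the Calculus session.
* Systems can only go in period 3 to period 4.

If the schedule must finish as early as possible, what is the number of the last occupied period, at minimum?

6

The precedence chain requires at least 2 distinct periods.
With at most 1 per period and 6 lectures, at least 6 periods are needed.
Chem can't be placed before period 4, so the schedule must run through at least period 4.
6 works (last occupied period: period 6): for example Logic -> period 6, Databases -> period 1, Systems -> period 3, Calculus -> period 5, Chem -> period 4, Compilers -> period 2.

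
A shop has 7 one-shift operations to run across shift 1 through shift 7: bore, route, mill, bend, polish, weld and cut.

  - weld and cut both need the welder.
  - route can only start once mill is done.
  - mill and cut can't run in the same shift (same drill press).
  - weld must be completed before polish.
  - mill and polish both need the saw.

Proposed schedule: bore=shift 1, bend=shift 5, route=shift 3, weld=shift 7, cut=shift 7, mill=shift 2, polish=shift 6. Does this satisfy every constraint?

No. weld must be completed before polish is not satisfied.

mill and polish both need the saw — holds.
route can only start once mill is done — holds.
weld must be completed before polish — violated.
mill and cut can't run in the same shift (same drill press) — holds.
weld and cut both need the welder — violated.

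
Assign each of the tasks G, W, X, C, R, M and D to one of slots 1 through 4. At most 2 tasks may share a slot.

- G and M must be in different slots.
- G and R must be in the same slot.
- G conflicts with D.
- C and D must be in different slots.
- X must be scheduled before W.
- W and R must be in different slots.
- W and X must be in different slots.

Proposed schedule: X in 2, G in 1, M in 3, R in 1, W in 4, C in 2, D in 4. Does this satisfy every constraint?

Yes, all constraints hold

C and D must be in different slots — holds.
G and M must be in different slots — holds.
W and X must be in different slots — holds.
W and R must be in different slots — holds.
G conflicts with D — holds.
G and R must be in the same slot — holds.
At most 2 tasks may share a slot — holds.
X must be scheduled before W — holds.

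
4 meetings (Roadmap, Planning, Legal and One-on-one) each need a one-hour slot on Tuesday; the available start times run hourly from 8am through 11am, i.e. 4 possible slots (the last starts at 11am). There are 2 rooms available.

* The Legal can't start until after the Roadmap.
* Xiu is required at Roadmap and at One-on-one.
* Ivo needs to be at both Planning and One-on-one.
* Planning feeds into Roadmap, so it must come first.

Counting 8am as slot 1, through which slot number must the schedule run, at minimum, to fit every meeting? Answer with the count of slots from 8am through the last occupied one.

3 slots

The precedence chain requires at least 3 distinct slots.
With at most 2 per slot and 4 meetings, at least 2 slots are needed.
3 works (last occupied slot: 10am): for example One-on-one=10am; Legal=10am; Planning=8am; Roadmap=9am.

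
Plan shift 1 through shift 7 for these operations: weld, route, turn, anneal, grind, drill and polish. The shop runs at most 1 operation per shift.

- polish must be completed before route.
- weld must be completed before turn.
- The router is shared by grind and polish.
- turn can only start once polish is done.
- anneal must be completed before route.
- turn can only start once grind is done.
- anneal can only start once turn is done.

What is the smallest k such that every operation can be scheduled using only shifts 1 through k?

The precedence chain requires at least 4 distinct shifts.
With at most 1 per shift and 7 operations, at least 7 shifts are needed.
7 works (last occupied shift: shift 7): for example route=shift 6, grind=shift 3, anneal=shift 5, drill=shift 7, turn=shift 4, weld=shift 2, polish=shift 1.

7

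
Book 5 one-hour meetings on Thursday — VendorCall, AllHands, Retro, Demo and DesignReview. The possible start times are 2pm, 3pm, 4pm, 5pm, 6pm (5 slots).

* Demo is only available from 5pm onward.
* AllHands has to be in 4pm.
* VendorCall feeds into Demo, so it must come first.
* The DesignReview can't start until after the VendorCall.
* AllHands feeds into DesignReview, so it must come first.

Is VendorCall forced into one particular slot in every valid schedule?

No

VendorCall can be 2pm (e.g. Retro=2pm; Demo=5pm; DesignReview=5pm; AllHands=4pm; VendorCall=2pm) or 3pm (e.g. Retro in 2pm; Demo in 5pm; AllHands in 4pm; DesignReview in 5pm; VendorCall in 3pm).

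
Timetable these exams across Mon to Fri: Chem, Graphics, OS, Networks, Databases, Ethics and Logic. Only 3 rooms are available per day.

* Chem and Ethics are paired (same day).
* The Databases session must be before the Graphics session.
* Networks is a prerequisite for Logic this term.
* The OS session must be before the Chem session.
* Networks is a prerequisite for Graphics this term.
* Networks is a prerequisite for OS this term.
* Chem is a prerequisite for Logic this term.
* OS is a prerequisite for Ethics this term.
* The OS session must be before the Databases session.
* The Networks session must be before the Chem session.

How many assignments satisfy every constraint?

11

Splitting on Chem: it can be Wed (6), Thu (5). Listing each branch's schedules as (Graphics, OS, Networks, Databases, Ethics, Logic):
Chem=Wed: (Thu,Tue,Mon,Wed,Wed,Thu) (Thu,Tue,Mon,Wed,Wed,Fri) (Fri,Tue,Mon,Wed,Wed,Thu) (Fri,Tue,Mon,Wed,Wed,Fri) (Fri,Tue,Mon,Thu,Wed,Thu) (Fri,Tue,Mon,Thu,Wed,Fri) — 6.
Chem=Thu: (Thu,Tue,Mon,Wed,Thu,Fri) (Fri,Tue,Mon,Wed,Thu,Fri) (Fri,Tue,Mon,Thu,Thu,Fri) (Fri,Wed,Mon,Thu,Thu,Fri) (Fri,Wed,Tue,Thu,Thu,Fri) — 5.
Summing: 6 + 5 = 11.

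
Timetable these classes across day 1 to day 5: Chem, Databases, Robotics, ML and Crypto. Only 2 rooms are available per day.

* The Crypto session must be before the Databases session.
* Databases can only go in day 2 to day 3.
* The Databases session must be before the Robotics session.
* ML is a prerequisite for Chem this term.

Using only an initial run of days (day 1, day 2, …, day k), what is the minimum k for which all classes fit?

The precedence chain requires at least 3 distinct days.
With at most 2 per day and 5 classes, at least 3 days are needed.
3 works (last occupied day: day 3): for example Databases in day 2, Robotics in day 3, Crypto in day 1, Chem in day 2, ML in day 1.

3 days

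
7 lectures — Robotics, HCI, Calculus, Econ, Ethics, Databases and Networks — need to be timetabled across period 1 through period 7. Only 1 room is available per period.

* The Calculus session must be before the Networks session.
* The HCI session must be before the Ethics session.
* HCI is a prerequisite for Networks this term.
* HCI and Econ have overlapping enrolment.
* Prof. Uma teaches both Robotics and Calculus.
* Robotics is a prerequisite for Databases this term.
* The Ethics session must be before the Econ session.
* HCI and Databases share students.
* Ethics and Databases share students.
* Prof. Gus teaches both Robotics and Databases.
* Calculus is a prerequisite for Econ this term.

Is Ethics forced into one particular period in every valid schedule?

No

Ethics can be period 2 (e.g. Calculus=period 3, Robotics=period 6, HCI=period 1, Ethics=period 2, Networks=period 5, Econ=period 4, Databases=period 7) or period 3 (e.g. Robotics -> period 6, Ethics -> period 3, Databases -> period 7, HCI -> period 1, Econ -> period 4, Calculus -> period 2, Networks -> period 5).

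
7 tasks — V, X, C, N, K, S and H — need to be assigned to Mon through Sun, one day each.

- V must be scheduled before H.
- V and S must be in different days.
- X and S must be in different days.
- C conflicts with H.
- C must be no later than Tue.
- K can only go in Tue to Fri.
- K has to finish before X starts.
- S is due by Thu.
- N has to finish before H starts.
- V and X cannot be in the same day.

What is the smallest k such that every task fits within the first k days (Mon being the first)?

The precedence chain requires at least 2 distinct days.
Propagating the time windows through the other constraints, X can't land before Wed — that is day 3 counting from Mon — so the schedule must run through at least 3 days.
3 works (last occupied day: Wed): for example X=Wed; C=Mon; N=Mon; V=Mon; H=Tue; S=Tue; K=Tue.

3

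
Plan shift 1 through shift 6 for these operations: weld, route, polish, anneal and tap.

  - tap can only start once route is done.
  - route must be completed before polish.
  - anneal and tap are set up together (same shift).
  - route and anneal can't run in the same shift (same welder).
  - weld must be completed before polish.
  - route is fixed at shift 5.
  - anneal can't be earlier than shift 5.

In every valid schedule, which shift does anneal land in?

shift 6

anneal's window is shift 5–shift 6.
route is fixed at shift 5, and anneal can't share a shift with route.
So anneal must be shift 6.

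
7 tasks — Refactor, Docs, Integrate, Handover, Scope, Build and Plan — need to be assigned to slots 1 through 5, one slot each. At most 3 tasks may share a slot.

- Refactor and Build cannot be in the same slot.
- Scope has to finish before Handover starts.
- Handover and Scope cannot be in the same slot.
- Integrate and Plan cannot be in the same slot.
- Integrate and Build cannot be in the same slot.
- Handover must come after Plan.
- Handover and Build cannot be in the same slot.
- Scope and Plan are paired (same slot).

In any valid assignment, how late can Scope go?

4

Downstream work caps Scope at 4.
Scope at 4 is achievable: Refactor=1, Docs=1, Build=2, Handover=5, Integrate=1, Plan=4, Scope=4.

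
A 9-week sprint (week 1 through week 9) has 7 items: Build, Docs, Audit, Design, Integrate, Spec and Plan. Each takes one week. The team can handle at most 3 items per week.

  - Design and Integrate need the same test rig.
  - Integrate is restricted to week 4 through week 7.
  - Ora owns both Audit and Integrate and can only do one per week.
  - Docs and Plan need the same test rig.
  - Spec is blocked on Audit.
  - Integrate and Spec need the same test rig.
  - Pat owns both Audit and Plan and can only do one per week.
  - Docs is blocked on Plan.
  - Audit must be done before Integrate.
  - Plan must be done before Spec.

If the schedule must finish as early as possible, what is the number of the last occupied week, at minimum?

The precedence chain requires at least 2 distinct weeks.
With at most 3 per week and 7 work items, at least 3 weeks are needed.
Integrate can't be placed before week 4, so the schedule must run through at least week 4.
4 works (last occupied week: week 4): for example Build=week 1; Plan=week 2; Docs=week 3; Spec=week 3; Audit=week 1; Integrate=week 4; Design=week 1.

week 4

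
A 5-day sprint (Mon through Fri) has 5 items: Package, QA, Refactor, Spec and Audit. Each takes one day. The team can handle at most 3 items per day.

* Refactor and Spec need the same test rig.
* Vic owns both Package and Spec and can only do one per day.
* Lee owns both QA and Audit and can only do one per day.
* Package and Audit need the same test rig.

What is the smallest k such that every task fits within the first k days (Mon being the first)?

2 days

With at most 3 per day and 5 tasks, at least 2 days are needed.
2 works (last occupied day: Tue): for example Spec=Tue; Refactor=Mon; Audit=Tue; Package=Mon; QA=Mon.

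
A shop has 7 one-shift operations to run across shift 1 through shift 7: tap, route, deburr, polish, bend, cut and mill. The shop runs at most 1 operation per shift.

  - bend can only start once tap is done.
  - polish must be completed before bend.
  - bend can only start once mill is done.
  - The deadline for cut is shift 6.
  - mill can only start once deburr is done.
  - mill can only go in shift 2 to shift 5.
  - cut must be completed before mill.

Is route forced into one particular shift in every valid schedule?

No

route can be shift 1 (e.g. route in shift 1; cut in shift 2; tap in shift 5; mill in shift 4; bend in shift 7; polish in shift 6; deburr in shift 3) or shift 2 (e.g. cut in shift 1, tap in shift 5, route in shift 2, polish in shift 6, bend in shift 7, deburr in shift 3, mill in shift 4).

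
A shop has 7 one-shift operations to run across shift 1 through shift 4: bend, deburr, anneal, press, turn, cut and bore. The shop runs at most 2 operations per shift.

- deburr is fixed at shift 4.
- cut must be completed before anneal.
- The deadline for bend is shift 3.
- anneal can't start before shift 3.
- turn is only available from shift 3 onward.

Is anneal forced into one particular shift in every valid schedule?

anneal can be shift 3 (e.g. cut=shift 1; anneal=shift 3; deburr=shift 4; turn=shift 3; bore=shift 2; press=shift 2; bend=shift 1) or shift 4 (e.g. turn -> shift 3; anneal -> shift 4; cut -> shift 1; bend -> shift 1; press -> shift 2; bore -> shift 2; deburr -> shift 4).

No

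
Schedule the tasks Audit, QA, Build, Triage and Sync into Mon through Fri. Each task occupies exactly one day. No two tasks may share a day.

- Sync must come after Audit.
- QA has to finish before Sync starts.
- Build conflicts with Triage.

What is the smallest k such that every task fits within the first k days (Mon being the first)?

The precedence chain requires at least 2 distinct days.
With at most 1 per day and 5 tasks, at least 5 days are needed.
5 works (last occupied day: Fri): for example Build=Thu; Audit=Mon; QA=Tue; Sync=Wed; Triage=Fri.

5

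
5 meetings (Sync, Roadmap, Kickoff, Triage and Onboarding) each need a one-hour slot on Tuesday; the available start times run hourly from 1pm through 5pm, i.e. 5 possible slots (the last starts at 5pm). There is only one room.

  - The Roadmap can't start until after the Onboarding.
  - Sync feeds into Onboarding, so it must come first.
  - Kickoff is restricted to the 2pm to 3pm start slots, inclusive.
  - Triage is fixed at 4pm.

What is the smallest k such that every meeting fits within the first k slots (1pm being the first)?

5 slots

The precedence chain requires at least 3 distinct slots.
With at most 1 per slot and 5 meetings, at least 5 slots are needed.
Triage can't be placed before 4pm — that is slot 4 counting from 1pm — so the schedule must run through at least 4 slots.
5 works (last occupied slot: 5pm): for example Triage -> 4pm; Onboarding -> 3pm; Roadmap -> 5pm; Kickoff -> 2pm; Sync -> 1pm.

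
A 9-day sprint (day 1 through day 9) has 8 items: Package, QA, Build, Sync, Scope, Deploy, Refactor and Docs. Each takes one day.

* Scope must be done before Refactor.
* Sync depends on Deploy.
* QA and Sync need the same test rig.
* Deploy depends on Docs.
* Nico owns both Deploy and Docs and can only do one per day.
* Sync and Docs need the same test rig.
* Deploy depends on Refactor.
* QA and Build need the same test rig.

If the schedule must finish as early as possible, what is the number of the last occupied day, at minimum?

The precedence chain requires at least 4 distinct days.
4 works (last occupied day: day 4): for example Deploy in day 3; Sync in day 4; Scope in day 1; Refactor in day 2; Package in day 1; Build in day 2; Docs in day 1; QA in day 1.

day 4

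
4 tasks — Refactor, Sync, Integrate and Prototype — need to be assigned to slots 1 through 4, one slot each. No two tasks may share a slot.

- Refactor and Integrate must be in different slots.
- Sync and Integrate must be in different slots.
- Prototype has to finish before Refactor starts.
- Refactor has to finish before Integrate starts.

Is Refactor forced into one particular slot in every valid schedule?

Refactor can be 2 (e.g. Integrate -> 3, Prototype -> 1, Sync -> 4, Refactor -> 2) or 3 (e.g. Prototype in 1, Integrate in 4, Refactor in 3, Sync in 2).

No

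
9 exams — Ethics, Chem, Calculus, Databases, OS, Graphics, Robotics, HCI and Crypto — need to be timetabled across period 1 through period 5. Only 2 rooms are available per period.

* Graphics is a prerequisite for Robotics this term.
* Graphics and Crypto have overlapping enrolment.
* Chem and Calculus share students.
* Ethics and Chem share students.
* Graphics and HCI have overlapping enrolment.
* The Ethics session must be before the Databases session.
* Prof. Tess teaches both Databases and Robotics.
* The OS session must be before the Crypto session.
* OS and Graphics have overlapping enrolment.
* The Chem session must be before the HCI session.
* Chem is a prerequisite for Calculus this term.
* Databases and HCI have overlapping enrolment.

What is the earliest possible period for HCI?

Precedence pushes HCI to at least period 2.
HCI at period 2 is achievable: Robotics in period 5, Crypto in period 5, Chem in period 1, Graphics in period 4, Calculus in period 3, Ethics in period 2, OS in period 1, HCI in period 2, Databases in period 3.

period 2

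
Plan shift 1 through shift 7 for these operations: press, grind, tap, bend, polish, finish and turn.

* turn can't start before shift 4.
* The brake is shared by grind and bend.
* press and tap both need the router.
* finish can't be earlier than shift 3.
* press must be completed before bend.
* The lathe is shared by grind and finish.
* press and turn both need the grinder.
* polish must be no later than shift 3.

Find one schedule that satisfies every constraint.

tap in shift 2; press in shift 1; bend in shift 2; polish in shift 1; finish in shift 3; grind in shift 1; turn in shift 4

Checking: press(shift 1) before bend(shift 2); press(shift 1) != turn(shift 4); press(shift 1) != tap(shift 2); grind(shift 1) != finish(shift 3); grind(shift 1) != bend(shift 2); polish=shift 1 in [shift 1,shift 3]; finish=shift 3 in [shift 3,shift 7]; turn=shift 4 in [shift 4,shift 7].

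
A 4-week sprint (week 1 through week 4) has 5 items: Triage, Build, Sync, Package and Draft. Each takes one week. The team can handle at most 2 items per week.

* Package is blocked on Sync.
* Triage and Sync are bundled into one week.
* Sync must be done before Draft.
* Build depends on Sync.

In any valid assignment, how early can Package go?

Precedence pushes Package to at least week 2.
Package at week 2 is achievable: Package in week 2, Build in week 2, Sync in week 1, Draft in week 3, Triage in week 1.

week 2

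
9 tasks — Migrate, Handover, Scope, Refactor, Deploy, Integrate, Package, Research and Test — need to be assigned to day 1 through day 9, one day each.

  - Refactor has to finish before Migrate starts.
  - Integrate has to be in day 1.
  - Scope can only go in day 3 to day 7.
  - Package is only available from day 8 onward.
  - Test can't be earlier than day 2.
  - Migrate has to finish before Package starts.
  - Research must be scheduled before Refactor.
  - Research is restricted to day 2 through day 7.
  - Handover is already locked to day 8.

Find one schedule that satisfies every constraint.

Scope=day 3, Handover=day 8, Research=day 2, Migrate=day 4, Package=day 8, Refactor=day 3, Test=day 2, Deploy=day 1, Integrate=day 1

Checking: Research(day 2) before Refactor(day 3); Migrate(day 4) before Package(day 8); Refactor(day 3) before Migrate(day 4); Scope=day 3 in [day 3,day 7]; Package=day 8 in [day 8,day 9]; Research=day 2 in [day 2,day 7]; Handover=day 8 in [day 8,day 8]; Integrate=day 1 in [day 1,day 1]; Test=day 2 in [day 2,day 9].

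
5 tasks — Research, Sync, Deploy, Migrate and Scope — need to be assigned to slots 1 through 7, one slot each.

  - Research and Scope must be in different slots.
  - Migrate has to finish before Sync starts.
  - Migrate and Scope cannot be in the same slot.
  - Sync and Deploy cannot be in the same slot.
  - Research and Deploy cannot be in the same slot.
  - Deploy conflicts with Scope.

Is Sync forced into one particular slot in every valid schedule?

No

Sync can be 2 (e.g. Research in 1; Scope in 2; Migrate in 1; Deploy in 3; Sync in 2) or 3 (e.g. Scope -> 3; Migrate -> 1; Deploy -> 2; Sync -> 3; Research -> 1).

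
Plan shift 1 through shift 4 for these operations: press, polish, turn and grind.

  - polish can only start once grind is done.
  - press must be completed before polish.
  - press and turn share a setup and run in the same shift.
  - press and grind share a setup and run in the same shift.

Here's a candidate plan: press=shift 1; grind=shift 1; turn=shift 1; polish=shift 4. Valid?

Yes, all constraints hold

polish can only start once grind is done — holds.
press and grind share a setup and run in the same shift — holds.
press and turn share a setup and run in the same shift — holds.
press must be completed before polish — holds.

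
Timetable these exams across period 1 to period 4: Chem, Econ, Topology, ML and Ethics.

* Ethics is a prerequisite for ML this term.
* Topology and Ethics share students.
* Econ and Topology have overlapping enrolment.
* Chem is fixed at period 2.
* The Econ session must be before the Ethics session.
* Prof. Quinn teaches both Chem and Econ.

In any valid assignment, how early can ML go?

Precedence pushes ML to at least period 3.
ML at period 3 is achievable: Chem=period 2; ML=period 3; Topology=period 3; Econ=period 1; Ethics=period 2.

period 3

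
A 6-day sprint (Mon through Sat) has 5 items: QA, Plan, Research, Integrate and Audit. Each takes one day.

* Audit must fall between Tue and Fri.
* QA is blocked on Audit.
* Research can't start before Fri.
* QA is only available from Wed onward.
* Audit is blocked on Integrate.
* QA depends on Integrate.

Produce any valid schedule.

Audit -> Tue; Plan -> Mon; Research -> Fri; QA -> Wed; Integrate -> Mon

Checking: Audit(Tue) before QA(Wed); Integrate(Mon) before QA(Wed); Integrate(Mon) before Audit(Tue); QA=Wed in [Wed,Sat]; Research=Fri in [Fri,Sat]; Audit=Tue in [Tue,Fri].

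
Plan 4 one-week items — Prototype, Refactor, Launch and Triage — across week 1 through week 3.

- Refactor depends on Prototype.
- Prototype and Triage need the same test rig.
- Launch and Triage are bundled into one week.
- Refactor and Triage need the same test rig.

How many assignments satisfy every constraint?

Enumerating: Refactor -> week 2, Prototype -> week 1, Triage -> week 3, Launch -> week 3 | Prototype=week 1, Refactor=week 3, Launch=week 2, Triage=week 2 | Launch -> week 1, Triage -> week 1, Refactor -> week 3, Prototype -> week 2.

3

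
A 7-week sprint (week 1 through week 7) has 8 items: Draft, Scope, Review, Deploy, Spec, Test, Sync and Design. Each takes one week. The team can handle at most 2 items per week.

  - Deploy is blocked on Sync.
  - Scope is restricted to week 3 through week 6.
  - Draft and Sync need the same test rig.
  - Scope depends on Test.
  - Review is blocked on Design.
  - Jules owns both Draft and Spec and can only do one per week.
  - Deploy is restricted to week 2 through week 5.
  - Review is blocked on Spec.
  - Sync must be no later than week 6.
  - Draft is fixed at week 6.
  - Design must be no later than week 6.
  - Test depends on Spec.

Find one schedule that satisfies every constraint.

Review=week 4, Scope=week 3, Draft=week 6, Spec=week 1, Sync=week 1, Test=week 2, Deploy=week 2, Design=week 3

Checking: Sync(week 1) before Deploy(week 2); Spec(week 1) before Review(week 4); Spec(week 1) before Test(week 2); Test(week 2) before Scope(week 3); Design(week 3) before Review(week 4); Draft(week 6) != Spec(week 1); Draft(week 6) != Sync(week 1); Deploy=week 2 in [week 2,week 5]; Design=week 3 in [week 1,week 6]; Scope=week 3 in [week 3,week 6]; Sync=week 1 in [week 1,week 6]; Draft=week 6 in [week 6,week 6]; max 2 per week (cap 2).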